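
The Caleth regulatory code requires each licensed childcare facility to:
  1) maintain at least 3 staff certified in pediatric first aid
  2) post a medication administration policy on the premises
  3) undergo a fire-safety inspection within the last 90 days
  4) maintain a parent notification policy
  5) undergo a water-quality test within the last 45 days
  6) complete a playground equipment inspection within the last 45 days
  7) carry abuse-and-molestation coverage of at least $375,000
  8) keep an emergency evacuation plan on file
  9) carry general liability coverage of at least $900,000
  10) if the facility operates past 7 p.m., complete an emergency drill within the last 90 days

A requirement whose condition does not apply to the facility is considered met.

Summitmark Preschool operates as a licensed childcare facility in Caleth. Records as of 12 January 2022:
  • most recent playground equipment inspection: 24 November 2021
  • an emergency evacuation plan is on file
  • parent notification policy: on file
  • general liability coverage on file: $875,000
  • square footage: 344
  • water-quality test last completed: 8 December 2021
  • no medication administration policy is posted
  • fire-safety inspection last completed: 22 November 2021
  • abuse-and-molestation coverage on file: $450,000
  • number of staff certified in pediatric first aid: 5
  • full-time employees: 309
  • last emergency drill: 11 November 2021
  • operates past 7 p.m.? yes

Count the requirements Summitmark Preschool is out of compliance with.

3

1. staff certified in pediatric first aid 5 ≥ 3 → met
2. medication administration policy absent → not met
3. fire-safety inspection 51 days ago vs limit 90 → met
4. parent notification policy present → met
5. water-quality test 35 days ago vs limit 45 → met
6. playground equipment inspection 49 days ago vs limit 45 → not met
7. abuse-and-molestation coverage $450,000 ≥ $375,000 → met
8. emergency evacuation plan present → met
9. general liability coverage $875,000 < $900,000 → not met
10. condition 'operates past 7 p.m.' holds; emergency drill 62 days ago vs limit 90 → met
Not met: 3 of 10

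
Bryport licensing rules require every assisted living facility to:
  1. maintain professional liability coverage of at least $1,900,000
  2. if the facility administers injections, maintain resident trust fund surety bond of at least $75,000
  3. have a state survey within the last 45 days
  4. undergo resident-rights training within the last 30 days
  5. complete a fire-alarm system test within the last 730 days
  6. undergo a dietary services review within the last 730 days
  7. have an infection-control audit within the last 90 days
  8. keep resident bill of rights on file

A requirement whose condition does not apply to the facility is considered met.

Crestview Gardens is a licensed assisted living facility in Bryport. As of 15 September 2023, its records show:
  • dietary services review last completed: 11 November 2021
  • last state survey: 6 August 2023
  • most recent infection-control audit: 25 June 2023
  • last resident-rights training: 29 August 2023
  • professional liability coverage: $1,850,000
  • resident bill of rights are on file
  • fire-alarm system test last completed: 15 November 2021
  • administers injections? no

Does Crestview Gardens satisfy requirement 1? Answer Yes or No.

No

1. professional liability coverage $1,850,000 < $1,900,000 → not met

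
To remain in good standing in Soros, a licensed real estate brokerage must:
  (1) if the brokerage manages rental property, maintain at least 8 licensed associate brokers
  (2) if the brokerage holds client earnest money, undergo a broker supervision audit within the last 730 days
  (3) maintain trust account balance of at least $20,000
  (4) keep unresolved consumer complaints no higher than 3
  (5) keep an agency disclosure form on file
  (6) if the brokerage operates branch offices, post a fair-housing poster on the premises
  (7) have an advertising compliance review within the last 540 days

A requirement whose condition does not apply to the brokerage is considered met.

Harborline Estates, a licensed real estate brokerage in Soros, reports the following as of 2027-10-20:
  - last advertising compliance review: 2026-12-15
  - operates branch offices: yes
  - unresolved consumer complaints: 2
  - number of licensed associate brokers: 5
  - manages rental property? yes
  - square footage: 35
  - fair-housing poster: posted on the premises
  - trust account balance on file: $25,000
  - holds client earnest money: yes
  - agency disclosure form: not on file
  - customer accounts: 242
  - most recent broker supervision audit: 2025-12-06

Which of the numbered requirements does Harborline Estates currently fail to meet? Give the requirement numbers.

1. condition 'manages rental property' holds; licensed associate brokers 5 < 8 → not met
2. condition 'holds client earnest money' holds; broker supervision audit 683 days ago vs limit 730 → met
3. trust account balance $25,000 ≥ $20,000 → met
4. unresolved consumer complaints 2 ≤ 3 → met
5. agency disclosure form absent → not met
6. condition 'operates branch offices' holds; fair-housing poster present → met
7. advertising compliance review 309 days ago vs limit 540 → met
Not met: 1, 5

1, 5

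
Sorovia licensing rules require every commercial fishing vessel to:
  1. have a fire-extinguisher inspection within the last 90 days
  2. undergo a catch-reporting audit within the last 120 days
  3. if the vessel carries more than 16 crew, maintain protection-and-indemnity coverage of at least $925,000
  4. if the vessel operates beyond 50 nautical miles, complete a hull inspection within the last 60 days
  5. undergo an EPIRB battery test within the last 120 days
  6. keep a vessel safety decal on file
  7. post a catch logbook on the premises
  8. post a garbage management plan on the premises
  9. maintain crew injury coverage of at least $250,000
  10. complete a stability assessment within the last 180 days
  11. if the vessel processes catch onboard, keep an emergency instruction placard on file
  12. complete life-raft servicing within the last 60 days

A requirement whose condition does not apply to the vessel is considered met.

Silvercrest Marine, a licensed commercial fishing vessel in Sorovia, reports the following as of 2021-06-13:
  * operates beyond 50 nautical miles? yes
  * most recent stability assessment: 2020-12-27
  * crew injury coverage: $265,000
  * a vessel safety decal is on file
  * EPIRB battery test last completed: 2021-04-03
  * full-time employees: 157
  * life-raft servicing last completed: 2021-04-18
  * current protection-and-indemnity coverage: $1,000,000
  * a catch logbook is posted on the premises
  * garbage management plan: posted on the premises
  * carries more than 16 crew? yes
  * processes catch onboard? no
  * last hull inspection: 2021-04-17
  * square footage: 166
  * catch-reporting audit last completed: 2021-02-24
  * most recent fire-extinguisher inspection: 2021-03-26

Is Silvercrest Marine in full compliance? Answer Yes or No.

1. fire-extinguisher inspection 79 days ago vs limit 90 → met
2. catch-reporting audit 109 days ago vs limit 120 → met
3. condition 'carries more than 16 crew' holds; protection-and-indemnity coverage $1,000,000 ≥ $925,000 → met
4. condition 'operates beyond 50 nautical miles' holds; hull inspection 57 days ago vs limit 60 → met
5. EPIRB battery test 71 days ago vs limit 120 → met
6. vessel safety decal present → met
7. catch logbook present → met
8. garbage management plan present → met
9. crew injury coverage $265,000 ≥ $250,000 → met
10. stability assessment 168 days ago vs limit 180 → met
11. condition 'processes catch onboard' does not hold → requirement n/a → met
12. life-raft servicing 56 days ago vs limit 60 → met
All met.

Yes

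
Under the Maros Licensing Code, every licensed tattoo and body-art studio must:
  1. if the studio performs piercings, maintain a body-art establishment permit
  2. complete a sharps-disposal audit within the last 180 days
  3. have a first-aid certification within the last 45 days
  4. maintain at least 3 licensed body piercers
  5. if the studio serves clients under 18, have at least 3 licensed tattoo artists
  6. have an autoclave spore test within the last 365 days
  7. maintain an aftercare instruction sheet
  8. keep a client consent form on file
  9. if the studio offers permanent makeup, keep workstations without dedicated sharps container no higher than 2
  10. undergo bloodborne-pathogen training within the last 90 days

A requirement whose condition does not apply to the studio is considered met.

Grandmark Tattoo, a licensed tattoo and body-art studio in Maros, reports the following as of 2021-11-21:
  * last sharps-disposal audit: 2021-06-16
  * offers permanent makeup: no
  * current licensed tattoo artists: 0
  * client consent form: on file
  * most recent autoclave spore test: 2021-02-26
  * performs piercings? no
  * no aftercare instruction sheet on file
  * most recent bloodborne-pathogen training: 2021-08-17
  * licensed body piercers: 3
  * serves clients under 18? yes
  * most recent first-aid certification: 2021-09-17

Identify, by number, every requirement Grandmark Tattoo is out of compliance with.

3, 5, 7, 10

1. condition 'performs piercings' does not hold → requirement n/a → met
2. sharps-disposal audit 158 days ago vs limit 180 → met
3. first-aid certification 65 days ago vs limit 45 → not met
4. licensed body piercers 3 ≥ 3 → met
5. condition 'serves clients under 18' holds; licensed tattoo artists 0 < 3 → not met
6. autoclave spore test 268 days ago vs limit 365 → met
7. aftercare instruction sheet absent → not met
8. client consent form present → met
9. condition 'offers permanent makeup' does not hold → requirement n/a → met
10. bloodborne-pathogen training 96 days ago vs limit 90 → not met
Not met: 3, 5, 7, 10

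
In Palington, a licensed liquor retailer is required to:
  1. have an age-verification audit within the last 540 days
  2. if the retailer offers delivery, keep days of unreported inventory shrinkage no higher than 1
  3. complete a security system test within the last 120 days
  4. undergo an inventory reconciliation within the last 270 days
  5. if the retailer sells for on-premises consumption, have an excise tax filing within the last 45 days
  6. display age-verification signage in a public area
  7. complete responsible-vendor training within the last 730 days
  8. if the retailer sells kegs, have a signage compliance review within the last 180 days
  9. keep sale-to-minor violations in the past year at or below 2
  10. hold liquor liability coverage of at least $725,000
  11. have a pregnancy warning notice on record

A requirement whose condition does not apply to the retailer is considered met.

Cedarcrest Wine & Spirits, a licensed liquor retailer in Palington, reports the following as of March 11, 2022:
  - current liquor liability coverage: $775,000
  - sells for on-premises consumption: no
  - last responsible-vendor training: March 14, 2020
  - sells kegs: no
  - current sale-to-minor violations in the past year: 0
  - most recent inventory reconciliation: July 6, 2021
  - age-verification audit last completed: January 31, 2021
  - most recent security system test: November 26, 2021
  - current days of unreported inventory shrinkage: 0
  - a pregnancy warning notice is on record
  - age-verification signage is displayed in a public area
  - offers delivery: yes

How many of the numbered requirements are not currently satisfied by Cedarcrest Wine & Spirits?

1. age-verification audit 404 days ago vs limit 540 → met
2. condition 'offers delivery' holds; days of unreported inventory shrinkage 0 ≤ 1 → met
3. security system test 105 days ago vs limit 120 → met
4. inventory reconciliation 248 days ago vs limit 270 → met
5. condition 'sells for on-premises consumption' does not hold → requirement n/a → met
6. age-verification signage present → met
7. responsible-vendor training 727 days ago vs limit 730 → met
8. condition 'sells kegs' does not hold → requirement n/a → met
9. sale-to-minor violations in the past year 0 ≤ 2 → met
10. liquor liability coverage $775,000 ≥ $725,000 → met
11. pregnancy warning notice present → met
Not met: 0 of 11

0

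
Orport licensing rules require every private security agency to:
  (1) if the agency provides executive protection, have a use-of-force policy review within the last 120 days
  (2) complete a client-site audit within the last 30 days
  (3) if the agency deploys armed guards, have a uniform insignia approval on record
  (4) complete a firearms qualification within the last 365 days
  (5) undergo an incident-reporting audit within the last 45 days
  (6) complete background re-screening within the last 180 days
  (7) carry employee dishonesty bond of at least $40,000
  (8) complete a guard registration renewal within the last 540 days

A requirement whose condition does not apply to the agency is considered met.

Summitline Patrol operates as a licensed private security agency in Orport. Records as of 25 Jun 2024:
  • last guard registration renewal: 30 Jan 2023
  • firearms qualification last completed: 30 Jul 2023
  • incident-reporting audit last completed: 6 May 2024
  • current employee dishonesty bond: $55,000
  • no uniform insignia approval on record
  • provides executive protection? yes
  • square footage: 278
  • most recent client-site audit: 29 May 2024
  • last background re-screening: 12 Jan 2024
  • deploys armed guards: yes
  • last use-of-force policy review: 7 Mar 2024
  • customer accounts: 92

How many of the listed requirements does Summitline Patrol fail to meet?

1. condition 'provides executive protection' holds; use-of-force policy review 110 days ago vs limit 120 → met
2. client-site audit 27 days ago vs limit 30 → met
3. condition 'deploys armed guards' holds; uniform insignia approval absent → not met
4. firearms qualification 331 days ago vs limit 365 → met
5. incident-reporting audit 50 days ago vs limit 45 → not met
6. background re-screening 165 days ago vs limit 180 → met
7. employee dishonesty bond $55,000 ≥ $40,000 → met
8. guard registration renewal 512 days ago vs limit 540 → met
Not met: 2 of 8

2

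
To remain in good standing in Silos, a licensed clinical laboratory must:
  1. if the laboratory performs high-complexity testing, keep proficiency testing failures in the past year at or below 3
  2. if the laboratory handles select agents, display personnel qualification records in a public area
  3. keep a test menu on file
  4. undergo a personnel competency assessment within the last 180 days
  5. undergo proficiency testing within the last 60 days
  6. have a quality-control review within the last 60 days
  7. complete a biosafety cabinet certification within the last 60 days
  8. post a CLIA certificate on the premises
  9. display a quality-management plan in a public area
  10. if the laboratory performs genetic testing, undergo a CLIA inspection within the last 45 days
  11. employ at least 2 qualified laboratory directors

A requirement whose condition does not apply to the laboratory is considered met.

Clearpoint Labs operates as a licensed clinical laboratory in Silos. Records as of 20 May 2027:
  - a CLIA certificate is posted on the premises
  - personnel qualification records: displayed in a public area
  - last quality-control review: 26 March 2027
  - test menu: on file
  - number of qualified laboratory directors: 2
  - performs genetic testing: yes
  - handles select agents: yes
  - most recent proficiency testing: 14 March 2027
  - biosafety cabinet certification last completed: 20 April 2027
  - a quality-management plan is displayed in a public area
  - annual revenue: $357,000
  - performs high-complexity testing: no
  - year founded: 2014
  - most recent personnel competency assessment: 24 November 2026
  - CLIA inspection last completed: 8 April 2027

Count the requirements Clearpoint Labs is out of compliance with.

1

1. condition 'performs high-complexity testing' does not hold → requirement n/a → met
2. condition 'handles select agents' holds; personnel qualification records present → met
3. test menu present → met
4. personnel competency assessment 177 days ago vs limit 180 → met
5. proficiency testing 67 days ago vs limit 60 → not met
6. quality-control review 55 days ago vs limit 60 → met
7. biosafety cabinet certification 30 days ago vs limit 60 → met
8. CLIA certificate present → met
9. quality-management plan present → met
10. condition 'performs genetic testing' holds; CLIA inspection 42 days ago vs limit 45 → met
11. qualified laboratory directors 2 ≥ 2 → met
Not met: 1 of 11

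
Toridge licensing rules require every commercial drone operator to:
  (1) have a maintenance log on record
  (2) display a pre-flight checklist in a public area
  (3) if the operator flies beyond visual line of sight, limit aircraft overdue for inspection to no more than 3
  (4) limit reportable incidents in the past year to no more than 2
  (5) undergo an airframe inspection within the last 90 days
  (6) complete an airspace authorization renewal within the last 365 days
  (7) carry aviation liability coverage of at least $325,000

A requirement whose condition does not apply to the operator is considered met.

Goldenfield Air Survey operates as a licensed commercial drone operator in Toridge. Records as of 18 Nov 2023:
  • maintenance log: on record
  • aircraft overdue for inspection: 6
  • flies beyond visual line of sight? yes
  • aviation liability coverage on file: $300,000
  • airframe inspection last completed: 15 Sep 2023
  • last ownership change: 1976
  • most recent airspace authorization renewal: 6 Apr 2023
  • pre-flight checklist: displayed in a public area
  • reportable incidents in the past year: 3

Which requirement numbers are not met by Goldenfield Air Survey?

3, 4, 7

1. maintenance log present → met
2. pre-flight checklist present → met
3. condition 'flies beyond visual line of sight' holds; aircraft overdue for inspection 6 > 3 → not met
4. reportable incidents in the past year 3 > 2 → not met
5. airframe inspection 64 days ago vs limit 90 → met
6. airspace authorization renewal 226 days ago vs limit 365 → met
7. aviation liability coverage $300,000 < $325,000 → not met
Not met: 3, 4, 7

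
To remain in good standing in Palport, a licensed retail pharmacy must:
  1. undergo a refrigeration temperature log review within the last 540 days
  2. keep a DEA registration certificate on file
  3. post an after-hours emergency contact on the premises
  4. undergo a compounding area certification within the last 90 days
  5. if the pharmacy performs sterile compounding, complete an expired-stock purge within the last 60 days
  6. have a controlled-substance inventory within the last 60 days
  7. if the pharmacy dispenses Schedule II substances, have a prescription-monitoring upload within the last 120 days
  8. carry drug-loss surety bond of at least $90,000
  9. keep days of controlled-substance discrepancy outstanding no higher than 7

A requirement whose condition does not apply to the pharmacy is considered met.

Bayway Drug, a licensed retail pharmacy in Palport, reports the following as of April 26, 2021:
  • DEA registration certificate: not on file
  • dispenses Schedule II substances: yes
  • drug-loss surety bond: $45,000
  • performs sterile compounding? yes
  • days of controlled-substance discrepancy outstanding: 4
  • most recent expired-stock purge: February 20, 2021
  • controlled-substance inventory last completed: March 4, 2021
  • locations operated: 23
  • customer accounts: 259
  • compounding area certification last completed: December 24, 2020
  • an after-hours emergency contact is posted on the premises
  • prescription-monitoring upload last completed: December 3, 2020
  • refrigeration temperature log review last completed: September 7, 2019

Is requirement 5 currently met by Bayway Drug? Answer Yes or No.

5. condition 'performs sterile compounding' holds; expired-stock purge 65 days ago vs limit 60 → not met

No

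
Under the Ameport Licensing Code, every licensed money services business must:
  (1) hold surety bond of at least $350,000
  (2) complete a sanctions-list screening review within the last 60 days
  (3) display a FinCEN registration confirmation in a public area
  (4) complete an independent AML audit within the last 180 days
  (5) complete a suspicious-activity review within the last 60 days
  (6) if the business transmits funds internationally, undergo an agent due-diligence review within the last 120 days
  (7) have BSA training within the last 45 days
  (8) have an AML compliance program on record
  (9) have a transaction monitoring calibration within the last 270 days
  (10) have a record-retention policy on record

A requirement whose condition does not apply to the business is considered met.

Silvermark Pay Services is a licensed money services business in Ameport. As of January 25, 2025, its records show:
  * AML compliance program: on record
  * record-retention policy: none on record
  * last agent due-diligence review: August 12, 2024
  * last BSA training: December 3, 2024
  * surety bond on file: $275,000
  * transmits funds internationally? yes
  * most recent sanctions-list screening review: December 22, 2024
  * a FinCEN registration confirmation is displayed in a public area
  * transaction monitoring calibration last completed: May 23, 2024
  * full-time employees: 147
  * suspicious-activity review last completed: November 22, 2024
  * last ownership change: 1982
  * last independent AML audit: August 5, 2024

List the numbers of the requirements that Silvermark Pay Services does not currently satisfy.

1, 5, 6, 7, 10

1. surety bond $275,000 < $350,000 → not met
2. sanctions-list screening review 34 days ago vs limit 60 → met
3. FinCEN registration confirmation present → met
4. independent AML audit 173 days ago vs limit 180 → met
5. suspicious-activity review 64 days ago vs limit 60 → not met
6. condition 'transmits funds internationally' holds; agent due-diligence review 166 days ago vs limit 120 → not met
7. BSA training 53 days ago vs limit 45 → not met
8. AML compliance program present → met
9. transaction monitoring calibration 247 days ago vs limit 270 → met
10. record-retention policy absent → not met
Not met: 1, 5, 6, 7, 10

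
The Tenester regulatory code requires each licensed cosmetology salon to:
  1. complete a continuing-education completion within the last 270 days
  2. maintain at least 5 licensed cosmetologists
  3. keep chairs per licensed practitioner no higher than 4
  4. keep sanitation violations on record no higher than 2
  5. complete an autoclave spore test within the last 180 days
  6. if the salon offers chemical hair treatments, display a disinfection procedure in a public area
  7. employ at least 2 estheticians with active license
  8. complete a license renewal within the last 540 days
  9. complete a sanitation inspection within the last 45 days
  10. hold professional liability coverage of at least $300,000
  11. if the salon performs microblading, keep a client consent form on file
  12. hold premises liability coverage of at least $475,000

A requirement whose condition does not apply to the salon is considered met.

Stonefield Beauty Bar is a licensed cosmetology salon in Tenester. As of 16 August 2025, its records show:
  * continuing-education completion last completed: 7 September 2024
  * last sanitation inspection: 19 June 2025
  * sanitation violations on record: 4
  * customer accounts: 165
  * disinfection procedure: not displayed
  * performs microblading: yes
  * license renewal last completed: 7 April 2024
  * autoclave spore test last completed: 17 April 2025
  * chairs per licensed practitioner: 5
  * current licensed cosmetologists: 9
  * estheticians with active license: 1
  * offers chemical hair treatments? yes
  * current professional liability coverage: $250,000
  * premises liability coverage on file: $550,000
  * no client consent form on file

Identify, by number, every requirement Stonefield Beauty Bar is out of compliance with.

1, 3, 4, 6, 7, 9, 10, 11

1. continuing-education completion 343 days ago vs limit 270 → not met
2. licensed cosmetologists 9 ≥ 5 → met
3. chairs per licensed practitioner 5 > 4 → not met
4. sanitation violations on record 4 > 2 → not met
5. autoclave spore test 121 days ago vs limit 180 → met
6. condition 'offers chemical hair treatments' holds; disinfection procedure absent → not met
7. estheticians with active license 1 < 2 → not met
8. license renewal 496 days ago vs limit 540 → met
9. sanitation inspection 58 days ago vs limit 45 → not met
10. professional liability coverage $250,000 < $300,000 → not met
11. condition 'performs microblading' holds; client consent form absent → not met
12. premises liability coverage $550,000 ≥ $475,000 → met
Not met: 1, 3, 4, 6, 7, 9, 10, 11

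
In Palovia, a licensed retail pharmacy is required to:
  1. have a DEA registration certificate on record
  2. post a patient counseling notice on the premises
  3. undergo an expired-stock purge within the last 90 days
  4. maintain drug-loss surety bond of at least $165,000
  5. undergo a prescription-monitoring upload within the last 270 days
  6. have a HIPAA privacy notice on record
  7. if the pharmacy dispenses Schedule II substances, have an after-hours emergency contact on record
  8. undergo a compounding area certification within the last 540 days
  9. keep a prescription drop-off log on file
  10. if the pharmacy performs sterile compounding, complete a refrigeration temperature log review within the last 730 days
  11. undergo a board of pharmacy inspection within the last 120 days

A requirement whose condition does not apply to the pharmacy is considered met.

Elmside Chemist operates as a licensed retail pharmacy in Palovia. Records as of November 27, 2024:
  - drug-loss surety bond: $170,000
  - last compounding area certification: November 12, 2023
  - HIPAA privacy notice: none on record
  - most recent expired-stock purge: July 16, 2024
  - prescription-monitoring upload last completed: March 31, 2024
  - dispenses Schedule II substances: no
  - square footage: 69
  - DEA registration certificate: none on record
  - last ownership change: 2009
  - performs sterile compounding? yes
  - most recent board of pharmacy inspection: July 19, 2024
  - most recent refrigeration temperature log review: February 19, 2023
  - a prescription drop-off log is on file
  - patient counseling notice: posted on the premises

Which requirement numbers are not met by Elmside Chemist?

1. DEA registration certificate absent → not met
2. patient counseling notice present → met
3. expired-stock purge 134 days ago vs limit 90 → not met
4. drug-loss surety bond $170,000 ≥ $165,000 → met
5. prescription-monitoring upload 241 days ago vs limit 270 → met
6. HIPAA privacy notice absent → not met
7. condition 'dispenses Schedule II substances' does not hold → requirement n/a → met
8. compounding area certification 381 days ago vs limit 540 → met
9. prescription drop-off log present → met
10. condition 'performs sterile compounding' holds; refrigeration temperature log review 647 days ago vs limit 730 → met
11. board of pharmacy inspection 131 days ago vs limit 120 → not met
Not met: 1, 3, 6, 11

1, 3, 6, 11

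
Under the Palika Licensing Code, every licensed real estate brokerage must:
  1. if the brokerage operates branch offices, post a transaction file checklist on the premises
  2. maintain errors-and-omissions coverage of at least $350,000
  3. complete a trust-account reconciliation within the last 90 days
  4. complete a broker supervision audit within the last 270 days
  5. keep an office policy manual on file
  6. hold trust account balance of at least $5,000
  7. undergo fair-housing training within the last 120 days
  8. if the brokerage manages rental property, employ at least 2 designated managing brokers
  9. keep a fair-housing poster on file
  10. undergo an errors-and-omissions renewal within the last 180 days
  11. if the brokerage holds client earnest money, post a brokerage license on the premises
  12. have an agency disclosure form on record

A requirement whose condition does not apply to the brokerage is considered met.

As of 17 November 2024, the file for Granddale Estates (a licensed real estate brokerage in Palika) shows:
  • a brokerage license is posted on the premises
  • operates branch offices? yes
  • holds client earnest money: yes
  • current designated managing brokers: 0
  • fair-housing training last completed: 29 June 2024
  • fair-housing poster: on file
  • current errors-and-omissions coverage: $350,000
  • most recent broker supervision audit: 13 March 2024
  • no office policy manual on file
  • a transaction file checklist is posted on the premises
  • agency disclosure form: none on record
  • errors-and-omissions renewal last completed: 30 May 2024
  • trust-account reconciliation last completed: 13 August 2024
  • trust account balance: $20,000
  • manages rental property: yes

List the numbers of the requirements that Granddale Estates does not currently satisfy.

3, 5, 7, 8, 12

1. condition 'operates branch offices' holds; transaction file checklist present → met
2. errors-and-omissions coverage $350,000 ≥ $350,000 → met
3. trust-account reconciliation 96 days ago vs limit 90 → not met
4. broker supervision audit 249 days ago vs limit 270 → met
5. office policy manual absent → not met
6. trust account balance $20,000 ≥ $5,000 → met
7. fair-housing training 141 days ago vs limit 120 → not met
8. condition 'manages rental property' holds; designated managing brokers 0 < 2 → not met
9. fair-housing poster present → met
10. errors-and-omissions renewal 171 days ago vs limit 180 → met
11. condition 'holds client earnest money' holds; brokerage license present → met
12. agency disclosure form absent → not met
Not met: 3, 5, 7, 8, 12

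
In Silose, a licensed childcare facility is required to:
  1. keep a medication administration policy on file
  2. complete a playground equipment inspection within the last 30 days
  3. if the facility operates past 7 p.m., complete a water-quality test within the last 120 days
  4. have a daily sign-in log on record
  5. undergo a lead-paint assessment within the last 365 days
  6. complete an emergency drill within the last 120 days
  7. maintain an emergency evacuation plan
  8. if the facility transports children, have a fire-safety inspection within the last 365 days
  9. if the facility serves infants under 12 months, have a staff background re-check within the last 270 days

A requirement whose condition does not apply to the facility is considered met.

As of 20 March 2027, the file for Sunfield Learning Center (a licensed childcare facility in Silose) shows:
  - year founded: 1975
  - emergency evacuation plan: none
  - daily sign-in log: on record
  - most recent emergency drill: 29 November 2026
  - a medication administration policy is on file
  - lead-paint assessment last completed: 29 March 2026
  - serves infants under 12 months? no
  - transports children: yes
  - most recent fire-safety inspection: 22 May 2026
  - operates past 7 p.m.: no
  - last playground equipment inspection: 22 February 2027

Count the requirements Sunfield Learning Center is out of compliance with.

1. medication administration policy present → met
2. playground equipment inspection 26 days ago vs limit 30 → met
3. condition 'operates past 7 p.m.' does not hold → requirement n/a → met
4. daily sign-in log present → met
5. lead-paint assessment 356 days ago vs limit 365 → met
6. emergency drill 111 days ago vs limit 120 → met
7. emergency evacuation plan absent → not met
8. condition 'transports children' holds; fire-safety inspection 302 days ago vs limit 365 → met
9. condition 'serves infants under 12 months' does not hold → requirement n/a → met
Not met: 1 of 9

1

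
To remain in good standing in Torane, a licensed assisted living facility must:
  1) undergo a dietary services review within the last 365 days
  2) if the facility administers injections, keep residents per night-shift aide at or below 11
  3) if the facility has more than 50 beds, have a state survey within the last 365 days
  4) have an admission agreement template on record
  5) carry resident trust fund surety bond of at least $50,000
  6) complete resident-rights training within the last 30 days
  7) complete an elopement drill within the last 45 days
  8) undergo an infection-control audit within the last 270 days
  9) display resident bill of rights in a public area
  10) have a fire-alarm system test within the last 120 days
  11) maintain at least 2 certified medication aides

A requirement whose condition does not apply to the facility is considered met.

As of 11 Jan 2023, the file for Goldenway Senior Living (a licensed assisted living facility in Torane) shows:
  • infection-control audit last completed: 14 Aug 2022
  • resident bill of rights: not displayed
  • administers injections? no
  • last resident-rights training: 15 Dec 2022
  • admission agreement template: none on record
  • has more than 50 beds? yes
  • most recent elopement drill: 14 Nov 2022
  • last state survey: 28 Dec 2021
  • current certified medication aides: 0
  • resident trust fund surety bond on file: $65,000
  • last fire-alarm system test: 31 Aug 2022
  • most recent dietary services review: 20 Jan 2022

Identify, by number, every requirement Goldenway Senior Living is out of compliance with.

1. dietary services review 356 days ago vs limit 365 → met
2. condition 'administers injections' does not hold → requirement n/a → met
3. condition 'has more than 50 beds' holds; state survey 379 days ago vs limit 365 → not met
4. admission agreement template absent → not met
5. resident trust fund surety bond $65,000 ≥ $50,000 → met
6. resident-rights training 27 days ago vs limit 30 → met
7. elopement drill 58 days ago vs limit 45 → not met
8. infection-control audit 150 days ago vs limit 270 → met
9. resident bill of rights absent → not met
10. fire-alarm system test 133 days ago vs limit 120 → not met
11. certified medication aides 0 < 2 → not met
Not met: 3, 4, 7, 9, 10, 11

3, 4, 7, 9, 10, 11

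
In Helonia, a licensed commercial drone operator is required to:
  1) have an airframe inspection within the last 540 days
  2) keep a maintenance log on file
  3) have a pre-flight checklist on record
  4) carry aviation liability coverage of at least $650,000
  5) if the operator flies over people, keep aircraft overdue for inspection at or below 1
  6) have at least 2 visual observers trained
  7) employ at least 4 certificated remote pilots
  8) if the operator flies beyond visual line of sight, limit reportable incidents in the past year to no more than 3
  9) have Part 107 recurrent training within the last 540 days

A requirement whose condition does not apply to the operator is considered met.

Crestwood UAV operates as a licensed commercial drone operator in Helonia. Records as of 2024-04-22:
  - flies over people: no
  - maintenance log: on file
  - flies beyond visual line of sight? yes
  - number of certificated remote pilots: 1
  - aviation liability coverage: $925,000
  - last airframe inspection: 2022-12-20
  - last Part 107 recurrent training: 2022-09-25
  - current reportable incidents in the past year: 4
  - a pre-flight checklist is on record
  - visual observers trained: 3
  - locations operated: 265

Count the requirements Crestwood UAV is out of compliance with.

1. airframe inspection 489 days ago vs limit 540 → met
2. maintenance log present → met
3. pre-flight checklist present → met
4. aviation liability coverage $925,000 ≥ $650,000 → met
5. condition 'flies over people' does not hold → requirement n/a → met
6. visual observers trained 3 ≥ 2 → met
7. certificated remote pilots 1 < 4 → not met
8. condition 'flies beyond visual line of sight' holds; reportable incidents in the past year 4 > 3 → not met
9. Part 107 recurrent training 575 days ago vs limit 540 → not met
Not met: 3 of 9

3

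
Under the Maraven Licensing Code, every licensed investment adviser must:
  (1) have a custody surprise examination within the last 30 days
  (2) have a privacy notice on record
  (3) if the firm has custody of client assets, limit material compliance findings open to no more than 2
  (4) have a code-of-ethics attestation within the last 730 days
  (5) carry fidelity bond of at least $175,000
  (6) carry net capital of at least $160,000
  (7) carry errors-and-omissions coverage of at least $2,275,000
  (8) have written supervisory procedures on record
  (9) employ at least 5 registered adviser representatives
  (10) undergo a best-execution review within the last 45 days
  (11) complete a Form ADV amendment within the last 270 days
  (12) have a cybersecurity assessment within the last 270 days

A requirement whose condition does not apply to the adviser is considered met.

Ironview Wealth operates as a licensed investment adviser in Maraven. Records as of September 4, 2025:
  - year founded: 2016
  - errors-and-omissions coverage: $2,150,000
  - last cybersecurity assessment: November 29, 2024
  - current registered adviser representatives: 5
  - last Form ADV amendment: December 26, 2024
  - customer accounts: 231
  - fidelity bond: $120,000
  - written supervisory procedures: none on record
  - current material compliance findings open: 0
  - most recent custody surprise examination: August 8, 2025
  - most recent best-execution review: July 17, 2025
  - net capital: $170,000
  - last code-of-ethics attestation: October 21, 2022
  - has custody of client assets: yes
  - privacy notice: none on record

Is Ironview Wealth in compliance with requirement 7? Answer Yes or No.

No

7. errors-and-omissions coverage $2,150,000 < $2,275,000 → not met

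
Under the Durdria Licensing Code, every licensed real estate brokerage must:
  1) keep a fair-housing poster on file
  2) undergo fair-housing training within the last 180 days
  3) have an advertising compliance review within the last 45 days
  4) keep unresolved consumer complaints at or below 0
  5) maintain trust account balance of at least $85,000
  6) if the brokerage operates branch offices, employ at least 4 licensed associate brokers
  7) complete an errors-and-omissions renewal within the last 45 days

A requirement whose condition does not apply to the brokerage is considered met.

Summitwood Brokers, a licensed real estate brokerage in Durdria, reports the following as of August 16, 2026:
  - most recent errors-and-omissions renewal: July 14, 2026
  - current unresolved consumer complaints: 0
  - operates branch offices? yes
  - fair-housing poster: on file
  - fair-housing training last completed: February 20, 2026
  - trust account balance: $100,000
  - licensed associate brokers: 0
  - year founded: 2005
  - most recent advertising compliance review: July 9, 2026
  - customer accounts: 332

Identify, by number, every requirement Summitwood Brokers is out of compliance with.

1. fair-housing poster present → met
2. fair-housing training 177 days ago vs limit 180 → met
3. advertising compliance review 38 days ago vs limit 45 → met
4. unresolved consumer complaints 0 ≤ 0 → met
5. trust account balance $100,000 ≥ $85,000 → met
6. condition 'operates branch offices' holds; licensed associate brokers 0 < 4 → not met
7. errors-and-omissions renewal 33 days ago vs limit 45 → met
Not met: 6

6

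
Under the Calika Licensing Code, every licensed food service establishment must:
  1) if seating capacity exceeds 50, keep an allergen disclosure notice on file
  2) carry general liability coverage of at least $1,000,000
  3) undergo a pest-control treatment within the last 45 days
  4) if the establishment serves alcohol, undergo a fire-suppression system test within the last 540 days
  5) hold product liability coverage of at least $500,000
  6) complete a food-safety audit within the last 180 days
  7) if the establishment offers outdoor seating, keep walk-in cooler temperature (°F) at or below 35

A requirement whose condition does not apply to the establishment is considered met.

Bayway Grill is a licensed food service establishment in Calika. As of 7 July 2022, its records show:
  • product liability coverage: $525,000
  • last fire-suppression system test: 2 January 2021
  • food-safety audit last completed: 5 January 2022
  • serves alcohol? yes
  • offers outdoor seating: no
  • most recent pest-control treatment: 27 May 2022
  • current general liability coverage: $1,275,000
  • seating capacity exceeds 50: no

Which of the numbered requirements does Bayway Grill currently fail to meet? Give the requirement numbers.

1. condition 'seating capacity exceeds 50' does not hold → requirement n/a → met
2. general liability coverage $1,275,000 ≥ $1,000,000 → met
3. pest-control treatment 41 days ago vs limit 45 → met
4. condition 'serves alcohol' holds; fire-suppression system test 551 days ago vs limit 540 → not met
5. product liability coverage $525,000 ≥ $500,000 → met
6. food-safety audit 183 days ago vs limit 180 → not met
7. condition 'offers outdoor seating' does not hold → requirement n/a → met
Not met: 4, 6

4, 6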